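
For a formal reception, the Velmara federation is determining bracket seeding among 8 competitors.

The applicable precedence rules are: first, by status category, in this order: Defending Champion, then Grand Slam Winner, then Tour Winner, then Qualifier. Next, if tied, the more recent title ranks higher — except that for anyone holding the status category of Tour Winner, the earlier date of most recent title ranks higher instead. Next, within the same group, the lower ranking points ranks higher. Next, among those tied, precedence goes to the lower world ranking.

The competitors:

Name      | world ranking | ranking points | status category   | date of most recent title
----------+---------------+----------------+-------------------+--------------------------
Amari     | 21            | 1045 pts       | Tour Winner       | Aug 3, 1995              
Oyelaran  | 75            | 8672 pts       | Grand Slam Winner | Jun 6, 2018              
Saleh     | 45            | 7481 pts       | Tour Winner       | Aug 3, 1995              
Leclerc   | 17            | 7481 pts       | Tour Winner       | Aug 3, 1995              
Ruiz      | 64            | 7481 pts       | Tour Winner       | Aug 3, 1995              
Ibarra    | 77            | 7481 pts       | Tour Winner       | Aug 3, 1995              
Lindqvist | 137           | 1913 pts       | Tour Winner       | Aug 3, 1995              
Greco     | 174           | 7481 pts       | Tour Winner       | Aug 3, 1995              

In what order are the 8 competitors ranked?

By status category: Oyelaran (Grand Slam Winner); then Amari, Lindqvist, Leclerc, Saleh, Ruiz, Ibarra and Greco (Tour Winner).
Amari, Lindqvist, Leclerc, Saleh, Ruiz, Ibarra and Greco all have date of most recent title Aug 3, 1995, so the next rule applies.
Among Amari, Lindqvist, Leclerc, Saleh, Ruiz, Ibarra and Greco, by ranking points (lower first): Amari (1045 pts) before Lindqvist (1913 pts) before Leclerc, Saleh, Ruiz, Ibarra and Greco (7481 pts).
Among Leclerc, Saleh, Ruiz, Ibarra and Greco, by world ranking (lower first): Leclerc (17) before Saleh (45) before Ruiz (64) before Ibarra (77) before Greco (174).
Full order: Oyelaran, Amari, Lindqvist, Leclerc, Saleh, Ruiz, Ibarra, Greco.

Oyelaran, Amari, Lindqvist, Leclerc, Saleh, Ruiz, Ibarra, Greco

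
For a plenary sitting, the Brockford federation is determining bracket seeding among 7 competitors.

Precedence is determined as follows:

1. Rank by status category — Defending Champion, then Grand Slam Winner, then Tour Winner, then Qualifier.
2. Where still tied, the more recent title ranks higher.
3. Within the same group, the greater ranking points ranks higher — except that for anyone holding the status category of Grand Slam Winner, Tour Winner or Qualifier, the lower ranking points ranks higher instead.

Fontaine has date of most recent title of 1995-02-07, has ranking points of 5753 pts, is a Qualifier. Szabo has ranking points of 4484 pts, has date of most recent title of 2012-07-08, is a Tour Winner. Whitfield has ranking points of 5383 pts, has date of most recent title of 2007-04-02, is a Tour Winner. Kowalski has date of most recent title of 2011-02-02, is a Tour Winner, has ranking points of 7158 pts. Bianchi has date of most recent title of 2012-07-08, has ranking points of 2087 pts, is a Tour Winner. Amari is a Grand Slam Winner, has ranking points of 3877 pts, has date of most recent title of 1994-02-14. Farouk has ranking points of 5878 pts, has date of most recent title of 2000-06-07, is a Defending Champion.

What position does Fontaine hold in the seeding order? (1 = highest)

By status category: Farouk (Defending Champion); then Amari (Grand Slam Winner); then Bianchi, Szabo, Kowalski and Whitfield (Tour Winner); then Fontaine (Qualifier).
Among Bianchi, Szabo, Kowalski and Whitfield, by date of most recent title (later first): Bianchi and Szabo (2012-07-08) before Kowalski (2011-02-02) before Whitfield (2007-04-02).
Among Bianchi and Szabo, by ranking points (lower first) (reversed rule for this group): Bianchi (2087 pts) before Szabo (4484 pts).
Order: Farouk, Amari, Bianchi, Szabo, Kowalski, Whitfield, Fontaine. So position 7.

7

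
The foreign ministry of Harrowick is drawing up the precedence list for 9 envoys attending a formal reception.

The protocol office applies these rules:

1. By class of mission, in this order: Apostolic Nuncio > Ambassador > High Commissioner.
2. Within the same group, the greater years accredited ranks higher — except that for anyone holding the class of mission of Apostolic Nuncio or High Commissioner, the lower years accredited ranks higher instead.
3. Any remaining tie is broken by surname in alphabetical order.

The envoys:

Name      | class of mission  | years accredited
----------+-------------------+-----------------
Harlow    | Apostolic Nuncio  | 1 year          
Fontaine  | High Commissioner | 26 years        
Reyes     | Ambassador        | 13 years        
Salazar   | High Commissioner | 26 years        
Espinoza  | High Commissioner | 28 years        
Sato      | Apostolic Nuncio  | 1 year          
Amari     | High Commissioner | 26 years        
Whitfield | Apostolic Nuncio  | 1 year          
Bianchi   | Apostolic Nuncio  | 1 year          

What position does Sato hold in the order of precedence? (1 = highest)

By class of mission: Bianchi, Harlow, Sato and Whitfield (Apostolic Nuncio); then Reyes (Ambassador); then Amari, Fontaine, Salazar and Espinoza (High Commissioner).
Bianchi, Harlow, Sato and Whitfield all have years accredited 1 year, so the next rule applies.
Among Bianchi, Harlow, Sato and Whitfield, alphabetically by surname: Bianchi before Harlow before Sato before Whitfield.
Among Amari, Fontaine, Salazar and Espinoza, by years accredited (lower first) (reversed rule for this group): Amari, Fontaine and Salazar (26 years) before Espinoza (28 years).
Among Amari, Fontaine and Salazar, alphabetically by surname: Amari before Fontaine before Salazar.
Order: Bianchi, Harlow, Sato, Whitfield, Reyes, Amari, Fontaine, Salazar, Espinoza. So position 3.

3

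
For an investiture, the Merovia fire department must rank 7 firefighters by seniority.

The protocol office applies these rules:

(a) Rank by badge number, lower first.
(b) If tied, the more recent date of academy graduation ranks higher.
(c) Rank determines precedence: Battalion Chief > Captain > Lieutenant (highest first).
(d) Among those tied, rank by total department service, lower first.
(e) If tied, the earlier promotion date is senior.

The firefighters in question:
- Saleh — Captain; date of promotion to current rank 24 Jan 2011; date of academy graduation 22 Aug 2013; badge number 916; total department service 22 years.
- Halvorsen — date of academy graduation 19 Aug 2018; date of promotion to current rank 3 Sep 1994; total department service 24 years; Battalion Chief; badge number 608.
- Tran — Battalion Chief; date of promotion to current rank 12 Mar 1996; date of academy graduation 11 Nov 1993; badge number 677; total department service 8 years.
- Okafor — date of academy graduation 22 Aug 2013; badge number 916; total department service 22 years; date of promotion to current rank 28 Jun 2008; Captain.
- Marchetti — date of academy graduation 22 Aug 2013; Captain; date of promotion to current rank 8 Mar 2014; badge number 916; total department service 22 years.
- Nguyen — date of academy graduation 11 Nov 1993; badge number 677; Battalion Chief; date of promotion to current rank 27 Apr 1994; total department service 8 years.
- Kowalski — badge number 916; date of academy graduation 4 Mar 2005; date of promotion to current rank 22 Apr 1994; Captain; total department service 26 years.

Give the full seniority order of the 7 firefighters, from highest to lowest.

Halvorsen, Nguyen, Tran, Okafor, Saleh, Marchetti, Kowalski

By badge number (lower first): Halvorsen (608); then Nguyen and Tran (both 677); then Okafor, Saleh, Marchetti and Kowalski (each 916).
Nguyen and Tran both have date of academy graduation 11 Nov 1993, so the next rule applies.
Nguyen and Tran are each Battalion Chief, so the next rule applies.
Nguyen and Tran both have total department service 8 years, so the next rule applies.
Among Nguyen and Tran, by date of promotion to current rank (earlier first): Nguyen (27 Apr 1994) before Tran (12 Mar 1996).
Among Okafor, Saleh, Marchetti and Kowalski, by date of academy graduation (later first): Okafor, Saleh and Marchetti (22 Aug 2013) before Kowalski (4 Mar 2005).
Okafor, Saleh and Marchetti are each Captain, so the next rule applies.
Okafor, Saleh and Marchetti all have total department service 22 years, so the next rule applies.
Among Okafor, Saleh and Marchetti, by date of promotion to current rank (earlier first): Okafor (28 Jun 2008) before Saleh (24 Jan 2011) before Marchetti (8 Mar 2014).
Full order: Halvorsen, Nguyen, Tran, Okafor, Saleh, Marchetti, Kowalski.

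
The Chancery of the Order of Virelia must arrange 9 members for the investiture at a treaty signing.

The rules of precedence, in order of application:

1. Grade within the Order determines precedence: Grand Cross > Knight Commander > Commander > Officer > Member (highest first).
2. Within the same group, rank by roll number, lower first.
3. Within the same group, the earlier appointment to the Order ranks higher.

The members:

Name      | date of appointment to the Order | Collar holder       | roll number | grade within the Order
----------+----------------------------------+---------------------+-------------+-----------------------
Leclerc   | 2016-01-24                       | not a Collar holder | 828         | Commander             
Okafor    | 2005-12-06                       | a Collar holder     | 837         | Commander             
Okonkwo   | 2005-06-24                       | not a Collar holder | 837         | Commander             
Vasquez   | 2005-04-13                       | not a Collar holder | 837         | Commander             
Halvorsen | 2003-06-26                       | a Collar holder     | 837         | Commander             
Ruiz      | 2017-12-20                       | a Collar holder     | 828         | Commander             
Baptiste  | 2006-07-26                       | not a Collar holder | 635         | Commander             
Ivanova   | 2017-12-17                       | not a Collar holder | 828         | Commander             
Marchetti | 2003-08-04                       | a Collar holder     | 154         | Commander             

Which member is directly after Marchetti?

By grade within the Order: Marchetti, Baptiste, Leclerc, Ivanova, Ruiz, Halvorsen, Vasquez, Okonkwo and Okafor (Commander).
Among Marchetti, Baptiste, Leclerc, Ivanova, Ruiz, Halvorsen, Vasquez, Okonkwo and Okafor, by roll number (lower first): Marchetti (154) before Baptiste (635) before Leclerc, Ivanova and Ruiz (828) before Halvorsen, Vasquez, Okonkwo and Okafor (837).
Among Leclerc, Ivanova and Ruiz, by date of appointment to the Order (earlier first): Leclerc (2016-01-24) before Ivanova (2017-12-17) before Ruiz (2017-12-20).
Among Halvorsen, Vasquez, Okonkwo and Okafor, by date of appointment to the Order (earlier first): Halvorsen (2003-06-26) before Vasquez (2005-04-13) before Okonkwo (2005-06-24) before Okafor (2005-12-06).
Order: Marchetti, Baptiste, Leclerc, Ivanova, Ruiz, Halvorsen, Vasquez, Okonkwo, Okafor.

Baptiste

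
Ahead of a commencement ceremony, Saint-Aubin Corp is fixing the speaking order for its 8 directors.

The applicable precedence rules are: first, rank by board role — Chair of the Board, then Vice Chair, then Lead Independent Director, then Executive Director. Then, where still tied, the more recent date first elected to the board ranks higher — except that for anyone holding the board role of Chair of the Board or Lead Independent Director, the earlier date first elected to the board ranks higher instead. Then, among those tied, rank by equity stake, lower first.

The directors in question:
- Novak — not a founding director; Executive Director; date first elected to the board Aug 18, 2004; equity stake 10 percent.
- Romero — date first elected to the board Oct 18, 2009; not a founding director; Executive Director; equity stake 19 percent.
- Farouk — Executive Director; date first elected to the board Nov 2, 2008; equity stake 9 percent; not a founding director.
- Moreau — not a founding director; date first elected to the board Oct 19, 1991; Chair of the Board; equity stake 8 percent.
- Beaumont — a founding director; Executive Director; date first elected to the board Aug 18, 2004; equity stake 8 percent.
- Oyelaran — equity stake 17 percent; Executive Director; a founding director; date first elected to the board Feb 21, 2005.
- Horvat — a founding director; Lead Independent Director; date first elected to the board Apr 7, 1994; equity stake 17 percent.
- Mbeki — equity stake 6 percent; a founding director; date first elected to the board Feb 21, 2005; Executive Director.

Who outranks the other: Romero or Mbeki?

Romero

By board role: Moreau (Chair of the Board); then Horvat (Lead Independent Director); then Romero, Farouk, Mbeki, Oyelaran, Beaumont and Novak (Executive Director).
Among Romero, Farouk, Mbeki, Oyelaran, Beaumont and Novak, by date first elected to the board (later first): Romero (Oct 18, 2009) before Farouk (Nov 2, 2008) before Mbeki and Oyelaran (Feb 21, 2005) before Beaumont and Novak (Aug 18, 2004).
Among Mbeki and Oyelaran, by equity stake (lower first): Mbeki (6 percent) before Oyelaran (17 percent).
Among Beaumont and Novak, by equity stake (lower first): Beaumont (8 percent) before Novak (10 percent).
So Romero takes precedence.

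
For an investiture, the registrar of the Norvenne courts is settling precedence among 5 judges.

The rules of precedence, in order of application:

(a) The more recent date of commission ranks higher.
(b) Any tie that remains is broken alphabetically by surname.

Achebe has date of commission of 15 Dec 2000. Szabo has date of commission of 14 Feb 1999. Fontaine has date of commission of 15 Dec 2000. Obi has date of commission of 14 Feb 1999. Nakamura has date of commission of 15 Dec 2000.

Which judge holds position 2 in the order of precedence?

Fontaine

By date of commission (later first): Achebe, Fontaine and Nakamura (each 15 Dec 2000); then Obi and Szabo (both 14 Feb 1999).
Among Achebe, Fontaine and Nakamura, alphabetically by surname: Achebe before Fontaine before Nakamura.
Among Obi and Szabo, alphabetically by surname: Obi before Szabo.
Order: Achebe, Fontaine, Nakamura, Obi, Szabo.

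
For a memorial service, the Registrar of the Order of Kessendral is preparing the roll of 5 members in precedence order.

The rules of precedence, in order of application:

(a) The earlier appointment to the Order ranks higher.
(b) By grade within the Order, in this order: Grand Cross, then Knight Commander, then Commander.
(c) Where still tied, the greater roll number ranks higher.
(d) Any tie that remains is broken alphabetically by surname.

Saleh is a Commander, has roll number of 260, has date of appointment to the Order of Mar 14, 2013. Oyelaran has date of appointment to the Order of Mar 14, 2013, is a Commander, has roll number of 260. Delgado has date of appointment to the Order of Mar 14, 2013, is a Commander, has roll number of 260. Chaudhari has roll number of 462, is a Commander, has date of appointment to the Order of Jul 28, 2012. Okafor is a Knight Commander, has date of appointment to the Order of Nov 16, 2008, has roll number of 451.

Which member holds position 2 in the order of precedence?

By date of appointment to the Order (earlier first): Okafor (Nov 16, 2008); then Chaudhari (Jul 28, 2012); then Delgado, Oyelaran and Saleh (each Mar 14, 2013).
Delgado, Oyelaran and Saleh are each Commander, so the next rule applies.
Delgado, Oyelaran and Saleh all have roll number 260, so the next rule applies.
Among Delgado, Oyelaran and Saleh, alphabetically by surname: Delgado before Oyelaran before Saleh.
Order: Okafor, Chaudhari, Delgado, Oyelaran, Saleh.

Chaudhari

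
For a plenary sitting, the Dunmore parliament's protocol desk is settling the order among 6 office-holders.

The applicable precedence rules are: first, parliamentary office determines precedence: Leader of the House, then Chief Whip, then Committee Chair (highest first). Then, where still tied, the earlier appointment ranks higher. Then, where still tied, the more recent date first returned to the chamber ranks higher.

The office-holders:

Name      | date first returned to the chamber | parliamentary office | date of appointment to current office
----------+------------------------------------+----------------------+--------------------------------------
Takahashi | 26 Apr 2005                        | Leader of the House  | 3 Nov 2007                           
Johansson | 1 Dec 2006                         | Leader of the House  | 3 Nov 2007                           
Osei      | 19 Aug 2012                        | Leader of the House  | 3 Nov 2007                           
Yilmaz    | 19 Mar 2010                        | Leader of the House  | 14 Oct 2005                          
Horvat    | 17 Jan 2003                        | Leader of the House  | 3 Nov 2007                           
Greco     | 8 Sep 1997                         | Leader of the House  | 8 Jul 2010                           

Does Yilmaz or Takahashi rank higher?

Yilmaz

By parliamentary office: Yilmaz, Osei, Johansson, Takahashi, Horvat and Greco (Leader of the House).
Among Yilmaz, Osei, Johansson, Takahashi, Horvat and Greco, by date of appointment to current office (earlier first): Yilmaz (14 Oct 2005) before Osei, Johansson, Takahashi and Horvat (3 Nov 2007) before Greco (8 Jul 2010).
Among Osei, Johansson, Takahashi and Horvat, by date first returned to the chamber (later first): Osei (19 Aug 2012) before Johansson (1 Dec 2006) before Takahashi (26 Apr 2005) before Horvat (17 Jan 2003).
So Yilmaz takes precedence.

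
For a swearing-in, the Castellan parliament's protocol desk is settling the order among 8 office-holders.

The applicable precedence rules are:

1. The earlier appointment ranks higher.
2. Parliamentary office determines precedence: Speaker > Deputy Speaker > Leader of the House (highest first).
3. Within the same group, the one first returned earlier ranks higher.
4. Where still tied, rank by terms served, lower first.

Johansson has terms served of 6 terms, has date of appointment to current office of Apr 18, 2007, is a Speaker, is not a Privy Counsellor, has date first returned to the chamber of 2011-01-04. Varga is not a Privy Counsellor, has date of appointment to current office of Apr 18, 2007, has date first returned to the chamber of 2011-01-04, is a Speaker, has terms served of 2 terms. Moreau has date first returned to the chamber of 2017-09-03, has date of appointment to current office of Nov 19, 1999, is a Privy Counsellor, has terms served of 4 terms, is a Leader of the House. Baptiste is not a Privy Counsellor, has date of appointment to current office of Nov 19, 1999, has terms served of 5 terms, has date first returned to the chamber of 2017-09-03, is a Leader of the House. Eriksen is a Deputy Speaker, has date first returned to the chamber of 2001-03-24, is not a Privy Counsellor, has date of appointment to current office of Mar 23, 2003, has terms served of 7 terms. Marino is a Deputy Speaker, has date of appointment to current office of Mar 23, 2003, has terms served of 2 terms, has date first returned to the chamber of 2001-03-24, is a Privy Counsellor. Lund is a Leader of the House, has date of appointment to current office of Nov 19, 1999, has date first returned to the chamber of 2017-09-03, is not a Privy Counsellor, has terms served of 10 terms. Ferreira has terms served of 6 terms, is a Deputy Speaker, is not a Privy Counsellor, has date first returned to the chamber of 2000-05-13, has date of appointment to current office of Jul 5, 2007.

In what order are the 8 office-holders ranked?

Moreau, Baptiste, Lund, Marino, Eriksen, Varga, Johansson, Ferreira

By date of appointment to current office (earlier first): Moreau, Baptiste and Lund (each Nov 19, 1999); then Marino and Eriksen (both Mar 23, 2003); then Varga and Johansson (both Apr 18, 2007); then Ferreira (Jul 5, 2007).
Moreau, Baptiste and Lund are each Leader of the House, so the next rule applies.
Moreau, Baptiste and Lund all have date first returned to the chamber 2017-09-03, so the next rule applies.
Among Moreau, Baptiste and Lund, by terms served (lower first): Moreau (4 terms) before Baptiste (5 terms) before Lund (10 terms).
Marino and Eriksen are each Deputy Speaker, so the next rule applies.
Marino and Eriksen both have date first returned to the chamber 2001-03-24, so the next rule applies.
Among Marino and Eriksen, by terms served (lower first): Marino (2 terms) before Eriksen (7 terms).
Varga and Johansson are each Speaker, so the next rule applies.
Varga and Johansson both have date first returned to the chamber 2011-01-04, so the next rule applies.
Among Varga and Johansson, by terms served (lower first): Varga (2 terms) before Johansson (6 terms).
Full order: Moreau, Baptiste, Lund, Marino, Eriksen, Varga, Johansson, Ferreira.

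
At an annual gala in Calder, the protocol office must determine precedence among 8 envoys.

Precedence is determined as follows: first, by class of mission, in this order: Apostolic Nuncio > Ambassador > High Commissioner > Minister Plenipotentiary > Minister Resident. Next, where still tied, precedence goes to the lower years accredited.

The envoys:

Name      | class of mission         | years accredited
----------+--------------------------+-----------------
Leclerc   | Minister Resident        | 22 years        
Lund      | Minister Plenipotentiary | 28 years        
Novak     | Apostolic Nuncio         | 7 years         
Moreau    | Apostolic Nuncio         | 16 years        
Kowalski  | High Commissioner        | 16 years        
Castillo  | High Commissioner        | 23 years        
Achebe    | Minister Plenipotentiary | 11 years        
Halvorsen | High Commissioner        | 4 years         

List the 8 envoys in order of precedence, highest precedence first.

Novak, Moreau, Halvorsen, Kowalski, Castillo, Achebe, Lund, Leclerc

By class of mission: Novak and Moreau (Apostolic Nuncio); then Halvorsen, Kowalski and Castillo (High Commissioner); then Achebe and Lund (Minister Plenipotentiary); then Leclerc (Minister Resident).
Among Novak and Moreau, by years accredited (lower first): Novak (7 years) before Moreau (16 years).
Among Halvorsen, Kowalski and Castillo, by years accredited (lower first): Halvorsen (4 years) before Kowalski (16 years) before Castillo (23 years).
Among Achebe and Lund, by years accredited (lower first): Achebe (11 years) before Lund (28 years).
Full order: Novak, Moreau, Halvorsen, Kowalski, Castillo, Achebe, Lund, Leclerc.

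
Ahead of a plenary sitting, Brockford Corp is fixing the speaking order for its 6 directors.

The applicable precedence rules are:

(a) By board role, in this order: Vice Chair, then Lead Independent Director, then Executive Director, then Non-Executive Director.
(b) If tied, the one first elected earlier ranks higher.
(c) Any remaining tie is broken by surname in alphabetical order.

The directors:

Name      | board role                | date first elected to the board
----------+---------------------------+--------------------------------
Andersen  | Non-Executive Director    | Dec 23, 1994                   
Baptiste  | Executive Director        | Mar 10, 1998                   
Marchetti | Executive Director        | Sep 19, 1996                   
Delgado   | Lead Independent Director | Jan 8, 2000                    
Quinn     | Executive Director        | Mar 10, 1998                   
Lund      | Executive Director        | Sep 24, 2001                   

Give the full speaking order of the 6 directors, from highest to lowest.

Delgado, Marchetti, Baptiste, Quinn, Lund, Andersen

By board role: Delgado (Lead Independent Director); then Marchetti, Baptiste, Quinn and Lund (Executive Director); then Andersen (Non-Executive Director).
Among Marchetti, Baptiste, Quinn and Lund, by date first elected to the board (earlier first): Marchetti (Sep 19, 1996) before Baptiste and Quinn (Mar 10, 1998) before Lund (Sep 24, 2001).
Among Baptiste and Quinn, alphabetically by surname: Baptiste before Quinn.
Full order: Delgado, Marchetti, Baptiste, Quinn, Lund, Andersen.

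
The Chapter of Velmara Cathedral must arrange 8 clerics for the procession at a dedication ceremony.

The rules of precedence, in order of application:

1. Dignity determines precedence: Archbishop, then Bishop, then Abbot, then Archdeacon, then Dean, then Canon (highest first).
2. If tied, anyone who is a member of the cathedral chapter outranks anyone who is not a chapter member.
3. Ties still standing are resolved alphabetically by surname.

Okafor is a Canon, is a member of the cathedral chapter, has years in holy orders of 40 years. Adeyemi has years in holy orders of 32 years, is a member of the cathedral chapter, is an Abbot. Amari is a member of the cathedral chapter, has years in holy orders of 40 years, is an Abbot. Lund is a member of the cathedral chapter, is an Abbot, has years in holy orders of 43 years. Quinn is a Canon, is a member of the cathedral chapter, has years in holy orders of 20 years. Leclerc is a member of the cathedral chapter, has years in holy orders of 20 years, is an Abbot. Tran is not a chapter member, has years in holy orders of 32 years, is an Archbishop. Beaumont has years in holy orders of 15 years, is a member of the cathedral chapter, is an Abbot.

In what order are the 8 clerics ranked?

Tran, Adeyemi, Amari, Beaumont, Leclerc, Lund, Okafor, Quinn

By dignity: Tran (Archbishop); then Adeyemi, Amari, Beaumont, Leclerc and Lund (Abbot); then Okafor and Quinn (Canon).
Adeyemi, Amari, Beaumont, Leclerc and Lund are each a member of the cathedral chapter, so the next rule applies.
Among Adeyemi, Amari, Beaumont, Leclerc and Lund, alphabetically by surname: Adeyemi before Amari before Beaumont before Leclerc before Lund.
Okafor and Quinn are each a member of the cathedral chapter, so the next rule applies.
Among Okafor and Quinn, alphabetically by surname: Okafor before Quinn.
Full order: Tran, Adeyemi, Amari, Beaumont, Leclerc, Lund, Okafor, Quinn.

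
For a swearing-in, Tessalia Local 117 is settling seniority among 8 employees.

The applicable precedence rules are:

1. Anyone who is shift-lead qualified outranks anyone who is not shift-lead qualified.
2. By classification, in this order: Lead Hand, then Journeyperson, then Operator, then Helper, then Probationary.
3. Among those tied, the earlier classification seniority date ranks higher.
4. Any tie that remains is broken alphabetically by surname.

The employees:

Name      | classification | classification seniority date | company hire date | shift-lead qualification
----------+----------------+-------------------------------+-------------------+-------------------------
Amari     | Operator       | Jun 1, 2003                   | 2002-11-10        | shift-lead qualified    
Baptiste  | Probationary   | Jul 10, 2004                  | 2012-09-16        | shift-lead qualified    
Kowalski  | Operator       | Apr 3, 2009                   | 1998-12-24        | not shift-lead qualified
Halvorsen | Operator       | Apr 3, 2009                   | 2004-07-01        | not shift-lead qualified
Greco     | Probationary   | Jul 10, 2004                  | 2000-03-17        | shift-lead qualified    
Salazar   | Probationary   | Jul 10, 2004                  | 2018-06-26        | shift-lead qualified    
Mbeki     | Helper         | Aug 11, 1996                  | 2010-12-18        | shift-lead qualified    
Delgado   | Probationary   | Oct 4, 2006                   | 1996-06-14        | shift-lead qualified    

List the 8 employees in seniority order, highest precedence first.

Amari, Mbeki, Baptiste, Greco, Salazar, Delgado, Halvorsen, Kowalski

By the first rule: Amari, Mbeki, Baptiste, Greco, Salazar and Delgado (each shift-lead qualified); then Halvorsen and Kowalski (both not shift-lead qualified).
Among Amari, Mbeki, Baptiste, Greco, Salazar and Delgado, by classification: Amari (Operator) before Mbeki (Helper) before Baptiste, Greco, Salazar and Delgado (Probationary).
Among Baptiste, Greco, Salazar and Delgado, by classification seniority date (earlier first): Baptiste, Greco and Salazar (Jul 10, 2004) before Delgado (Oct 4, 2006).
Among Baptiste, Greco and Salazar, alphabetically by surname: Baptiste before Greco before Salazar.
Halvorsen and Kowalski are each Operator, so the next rule applies.
Halvorsen and Kowalski both have classification seniority date Apr 3, 2009, so the next rule applies.
Among Halvorsen and Kowalski, alphabetically by surname: Halvorsen before Kowalski.
Full order: Amari, Mbeki, Baptiste, Greco, Salazar, Delgado, Halvorsen, Kowalski.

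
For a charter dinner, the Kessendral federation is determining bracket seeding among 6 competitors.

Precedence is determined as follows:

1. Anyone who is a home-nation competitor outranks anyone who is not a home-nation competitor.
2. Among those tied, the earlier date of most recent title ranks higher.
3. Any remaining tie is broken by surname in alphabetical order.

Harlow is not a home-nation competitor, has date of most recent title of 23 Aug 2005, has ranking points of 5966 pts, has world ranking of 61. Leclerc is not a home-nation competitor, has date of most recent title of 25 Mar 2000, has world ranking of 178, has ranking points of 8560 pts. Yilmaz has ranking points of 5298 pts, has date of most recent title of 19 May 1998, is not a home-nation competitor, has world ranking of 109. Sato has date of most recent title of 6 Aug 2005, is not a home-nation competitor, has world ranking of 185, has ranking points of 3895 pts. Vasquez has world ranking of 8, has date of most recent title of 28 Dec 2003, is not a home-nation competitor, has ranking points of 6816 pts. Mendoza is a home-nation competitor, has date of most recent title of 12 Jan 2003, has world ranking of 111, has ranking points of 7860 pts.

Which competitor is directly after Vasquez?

By the first rule: Mendoza (a home-nation competitor); then Yilmaz, Leclerc, Vasquez, Sato and Harlow (each not a home-nation competitor).
Among Yilmaz, Leclerc, Vasquez, Sato and Harlow, by date of most recent title (earlier first): Yilmaz (19 May 1998) before Leclerc (25 Mar 2000) before Vasquez (28 Dec 2003) before Sato (6 Aug 2005) before Harlow (23 Aug 2005).
Order: Mendoza, Yilmaz, Leclerc, Vasquez, Sato, Harlow.

Sato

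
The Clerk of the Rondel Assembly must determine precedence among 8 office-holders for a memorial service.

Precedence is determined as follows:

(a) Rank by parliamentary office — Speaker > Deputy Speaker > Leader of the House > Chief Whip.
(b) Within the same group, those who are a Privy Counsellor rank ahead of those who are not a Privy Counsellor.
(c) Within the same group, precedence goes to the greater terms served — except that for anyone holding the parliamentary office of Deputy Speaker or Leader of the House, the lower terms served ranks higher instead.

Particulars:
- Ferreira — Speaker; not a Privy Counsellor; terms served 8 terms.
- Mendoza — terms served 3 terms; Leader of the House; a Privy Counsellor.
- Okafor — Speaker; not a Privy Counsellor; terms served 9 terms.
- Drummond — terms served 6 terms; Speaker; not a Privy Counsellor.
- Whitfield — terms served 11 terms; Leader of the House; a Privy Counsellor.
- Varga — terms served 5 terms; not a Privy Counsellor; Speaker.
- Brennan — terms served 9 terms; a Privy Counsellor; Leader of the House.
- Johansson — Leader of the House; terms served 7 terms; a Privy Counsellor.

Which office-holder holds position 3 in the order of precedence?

Drummond

By parliamentary office: Okafor, Ferreira, Drummond and Varga (Speaker); then Mendoza, Johansson, Brennan and Whitfield (Leader of the House).
Okafor, Ferreira, Drummond and Varga are each not a Privy Counsellor, so the next rule applies.
Among Okafor, Ferreira, Drummond and Varga, by terms served (higher first): Okafor (9 terms) before Ferreira (8 terms) before Drummond (6 terms) before Varga (5 terms).
Mendoza, Johansson, Brennan and Whitfield are each a Privy Counsellor, so the next rule applies.
Among Mendoza, Johansson, Brennan and Whitfield, by terms served (lower first) (reversed rule for this group): Mendoza (3 terms) before Johansson (7 terms) before Brennan (9 terms) before Whitfield (11 terms).
Order: Okafor, Ferreira, Drummond, Varga, Mendoza, Johansson, Brennan, Whitfield.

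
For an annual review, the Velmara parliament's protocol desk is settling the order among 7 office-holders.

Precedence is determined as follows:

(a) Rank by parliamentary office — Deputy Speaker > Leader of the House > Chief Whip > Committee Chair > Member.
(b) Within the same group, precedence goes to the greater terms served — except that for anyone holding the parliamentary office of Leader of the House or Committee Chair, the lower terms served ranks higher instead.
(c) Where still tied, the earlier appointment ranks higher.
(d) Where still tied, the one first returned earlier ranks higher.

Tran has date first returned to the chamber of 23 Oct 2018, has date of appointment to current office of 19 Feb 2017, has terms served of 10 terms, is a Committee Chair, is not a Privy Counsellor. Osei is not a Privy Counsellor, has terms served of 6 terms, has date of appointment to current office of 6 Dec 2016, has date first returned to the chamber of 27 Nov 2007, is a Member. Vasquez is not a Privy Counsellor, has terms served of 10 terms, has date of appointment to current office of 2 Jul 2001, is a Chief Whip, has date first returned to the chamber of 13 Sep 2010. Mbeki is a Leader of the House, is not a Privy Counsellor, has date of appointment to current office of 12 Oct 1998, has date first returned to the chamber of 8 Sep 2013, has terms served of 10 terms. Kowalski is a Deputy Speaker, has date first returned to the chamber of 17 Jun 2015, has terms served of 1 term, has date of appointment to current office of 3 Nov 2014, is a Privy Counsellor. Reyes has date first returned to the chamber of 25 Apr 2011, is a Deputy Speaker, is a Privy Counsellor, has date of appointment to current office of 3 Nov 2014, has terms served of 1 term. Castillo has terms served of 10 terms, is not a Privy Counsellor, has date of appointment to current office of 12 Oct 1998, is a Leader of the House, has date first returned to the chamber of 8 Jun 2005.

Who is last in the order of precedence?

Osei

By parliamentary office: Reyes and Kowalski (Deputy Speaker); then Castillo and Mbeki (Leader of the House); then Vasquez (Chief Whip); then Tran (Committee Chair); then Osei (Member).
Reyes and Kowalski both have terms served 1 term, so the next rule applies.
Reyes and Kowalski both have date of appointment to current office 3 Nov 2014, so the next rule applies.
Among Reyes and Kowalski, by date first returned to the chamber (earlier first): Reyes (25 Apr 2011) before Kowalski (17 Jun 2015).
Castillo and Mbeki both have terms served 10 terms, so the next rule applies.
Castillo and Mbeki both have date of appointment to current office 12 Oct 1998, so the next rule applies.
Among Castillo and Mbeki, by date first returned to the chamber (earlier first): Castillo (8 Jun 2005) before Mbeki (8 Sep 2013).
Order: Reyes, Kowalski, Castillo, Mbeki, Vasquez, Tran, Osei.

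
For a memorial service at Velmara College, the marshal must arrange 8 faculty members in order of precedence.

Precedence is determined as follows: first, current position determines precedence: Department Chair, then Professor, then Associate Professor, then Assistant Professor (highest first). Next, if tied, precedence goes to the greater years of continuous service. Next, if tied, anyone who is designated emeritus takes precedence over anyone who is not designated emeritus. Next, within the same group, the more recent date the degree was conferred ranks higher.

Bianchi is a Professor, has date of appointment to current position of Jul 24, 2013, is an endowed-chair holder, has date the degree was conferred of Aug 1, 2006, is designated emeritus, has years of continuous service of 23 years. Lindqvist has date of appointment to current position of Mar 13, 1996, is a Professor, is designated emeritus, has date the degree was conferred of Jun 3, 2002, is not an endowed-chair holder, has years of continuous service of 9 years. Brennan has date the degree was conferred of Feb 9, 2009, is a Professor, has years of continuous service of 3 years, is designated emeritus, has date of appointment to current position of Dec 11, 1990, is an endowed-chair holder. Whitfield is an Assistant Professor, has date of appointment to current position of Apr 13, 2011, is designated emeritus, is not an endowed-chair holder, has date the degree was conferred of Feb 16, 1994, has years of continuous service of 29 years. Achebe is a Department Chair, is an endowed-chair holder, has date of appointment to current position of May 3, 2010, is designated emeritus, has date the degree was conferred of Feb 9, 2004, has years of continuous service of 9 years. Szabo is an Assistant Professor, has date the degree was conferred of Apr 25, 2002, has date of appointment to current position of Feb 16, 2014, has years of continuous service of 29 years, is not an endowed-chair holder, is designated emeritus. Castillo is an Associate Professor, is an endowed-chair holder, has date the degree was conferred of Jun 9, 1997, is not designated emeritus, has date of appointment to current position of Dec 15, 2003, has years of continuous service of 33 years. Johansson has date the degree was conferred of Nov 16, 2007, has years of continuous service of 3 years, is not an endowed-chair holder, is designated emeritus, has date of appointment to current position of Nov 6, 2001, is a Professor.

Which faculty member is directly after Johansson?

By current position: Achebe (Department Chair); then Bianchi, Lindqvist, Brennan and Johansson (Professor); then Castillo (Associate Professor); then Szabo and Whitfield (Assistant Professor).
Among Bianchi, Lindqvist, Brennan and Johansson, by years of continuous service (higher first): Bianchi (23 years) before Lindqvist (9 years) before Brennan and Johansson (3 years).
Brennan and Johansson are each designated emeritus, so the next rule applies.
Among Brennan and Johansson, by date the degree was conferred (later first): Brennan (Feb 9, 2009) before Johansson (Nov 16, 2007).
Szabo and Whitfield both have years of continuous service 29 years, so the next rule applies.
Szabo and Whitfield are each designated emeritus, so the next rule applies.
Among Szabo and Whitfield, by date the degree was conferred (later first): Szabo (Apr 25, 2002) before Whitfield (Feb 16, 1994).
Order: Achebe, Bianchi, Lindqvist, Brennan, Johansson, Castillo, Szabo, Whitfield.

Castillo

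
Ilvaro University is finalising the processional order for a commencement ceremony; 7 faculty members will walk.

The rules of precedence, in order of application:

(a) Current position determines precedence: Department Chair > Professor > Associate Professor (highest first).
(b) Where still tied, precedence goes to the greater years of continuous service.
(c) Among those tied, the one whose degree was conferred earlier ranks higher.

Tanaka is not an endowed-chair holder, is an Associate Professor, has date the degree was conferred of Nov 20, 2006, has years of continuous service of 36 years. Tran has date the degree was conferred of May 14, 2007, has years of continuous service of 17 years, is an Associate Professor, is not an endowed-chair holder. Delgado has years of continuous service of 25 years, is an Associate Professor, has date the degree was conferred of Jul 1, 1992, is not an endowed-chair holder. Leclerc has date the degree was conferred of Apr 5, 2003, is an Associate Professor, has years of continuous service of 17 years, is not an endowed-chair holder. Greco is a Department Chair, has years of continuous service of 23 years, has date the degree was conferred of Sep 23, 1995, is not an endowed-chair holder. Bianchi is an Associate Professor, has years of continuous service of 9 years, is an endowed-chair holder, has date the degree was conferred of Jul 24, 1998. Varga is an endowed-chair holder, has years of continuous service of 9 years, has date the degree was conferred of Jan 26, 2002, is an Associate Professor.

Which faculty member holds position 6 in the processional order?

By current position: Greco (Department Chair); then Tanaka, Delgado, Leclerc, Tran, Bianchi and Varga (Associate Professor).
Among Tanaka, Delgado, Leclerc, Tran, Bianchi and Varga, by years of continuous service (higher first): Tanaka (36 years) before Delgado (25 years) before Leclerc and Tran (17 years) before Bianchi and Varga (9 years).
Among Leclerc and Tran, by date the degree was conferred (earlier first): Leclerc (Apr 5, 2003) before Tran (May 14, 2007).
Among Bianchi and Varga, by date the degree was conferred (earlier first): Bianchi (Jul 24, 1998) before Varga (Jan 26, 2002).
Order: Greco, Tanaka, Delgado, Leclerc, Tran, Bianchi, Varga.

Bianchi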